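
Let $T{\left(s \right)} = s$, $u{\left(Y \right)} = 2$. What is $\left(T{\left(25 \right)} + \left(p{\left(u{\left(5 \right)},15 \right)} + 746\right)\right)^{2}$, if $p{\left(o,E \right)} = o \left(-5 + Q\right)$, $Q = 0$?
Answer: $579121$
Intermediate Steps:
$p{\left(o,E \right)} = - 5 o$ ($p{\left(o,E \right)} = o \left(-5 + 0\right) = o \left(-5\right) = - 5 o$)
$\left(T{\left(25 \right)} + \left(p{\left(u{\left(5 \right)},15 \right)} + 746\right)\right)^{2} = \left(25 + \left(\left(-5\right) 2 + 746\right)\right)^{2} = \left(25 + \left(-10 + 746\right)\right)^{2} = \left(25 + 736\right)^{2} = 761^{2} = 579121$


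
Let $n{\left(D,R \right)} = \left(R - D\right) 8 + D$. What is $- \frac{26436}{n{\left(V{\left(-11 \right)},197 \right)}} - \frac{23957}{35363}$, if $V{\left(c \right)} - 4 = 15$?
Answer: $- \frac{323142073}{17009603} \approx -18.998$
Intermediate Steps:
$V{\left(c \right)} = 19$ ($V{\left(c \right)} = 4 + 15 = 19$)
$n{\left(D,R \right)} = - 7 D + 8 R$ ($n{\left(D,R \right)} = \left(- 8 D + 8 R\right) + D = - 7 D + 8 R$)
$- \frac{26436}{n{\left(V{\left(-11 \right)},197 \right)}} - \frac{23957}{35363} = - \frac{26436}{\left(-7\right) 19 + 8 \cdot 197} - \frac{23957}{35363} = - \frac{26436}{-133 + 1576} - \frac{23957}{35363} = - \frac{26436}{1443} - \frac{23957}{35363} = \left(-26436\right) \frac{1}{1443} - \frac{23957}{35363} = - \frac{8812}{481} - \frac{23957}{35363} = - \frac{323142073}{17009603}$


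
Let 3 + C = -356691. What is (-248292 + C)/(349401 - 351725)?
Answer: 302493/1162 ≈ 260.32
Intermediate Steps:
C = -356694 (C = -3 - 356691 = -356694)
(-248292 + C)/(349401 - 351725) = (-248292 - 356694)/(349401 - 351725) = -604986/(-2324) = -604986*(-1/2324) = 302493/1162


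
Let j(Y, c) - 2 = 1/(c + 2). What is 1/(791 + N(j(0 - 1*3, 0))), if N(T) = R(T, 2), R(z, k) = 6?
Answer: 1/797 ≈ 0.0012547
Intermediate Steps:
j(Y, c) = 2 + 1/(2 + c) (j(Y, c) = 2 + 1/(c + 2) = 2 + 1/(2 + c))
N(T) = 6
1/(791 + N(j(0 - 1*3, 0))) = 1/(791 + 6) = 1/797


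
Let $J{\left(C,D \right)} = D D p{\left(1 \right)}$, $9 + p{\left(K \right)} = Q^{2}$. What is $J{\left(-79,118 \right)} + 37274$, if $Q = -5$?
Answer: $260058$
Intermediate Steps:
$p{\left(K \right)} = 16$ ($p{\left(K \right)} = -9 + \left(-5\right)^{2} = -9 + 25 = 16$)
$J{\left(C,D \right)} = 16 D^{2}$ ($J{\left(C,D \right)} = D D 16 = D^{2} \cdot 16 = 16 D^{2}$)
$J{\left(-79,118 \right)} + 37274 = 16 \cdot 118^{2} + 37274 = 16 \cdot 13924 + 37274 = 222784 + 37274 = 260058$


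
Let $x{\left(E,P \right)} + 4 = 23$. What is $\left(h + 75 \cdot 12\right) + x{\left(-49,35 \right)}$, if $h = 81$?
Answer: $1000$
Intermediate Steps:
$x{\left(E,P \right)} = 19$ ($x{\left(E,P \right)} = -4 + 23 = 19$)
$\left(h + 75 \cdot 12\right) + x{\left(-49,35 \right)} = \left(81 + 75 \cdot 12\right) + 19 = \left(81 + 900\right) + 19 = 981 + 19 = 1000$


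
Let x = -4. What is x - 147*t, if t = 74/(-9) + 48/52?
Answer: 41690/39 ≈ 1069.0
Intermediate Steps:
t = -854/117 (t = 74*(-⅑) + 48*(1/52) = -74/9 + 12/13 = -854/117 ≈ -7.2991)
x - 147*t = -4 - 147*(-854/117) = -4 + 41846/39 = 41690/39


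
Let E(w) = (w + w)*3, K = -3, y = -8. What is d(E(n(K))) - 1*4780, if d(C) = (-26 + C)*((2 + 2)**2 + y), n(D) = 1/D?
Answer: -5004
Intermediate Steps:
E(w) = 6*w (E(w) = (2*w)*3 = 6*w)
d(C) = -208 + 8*C (d(C) = (-26 + C)*((2 + 2)**2 - 8) = (-26 + C)*(4**2 - 8) = (-26 + C)*(16 - 8) = (-26 + C)*8 = -208 + 8*C)
d(E(n(K))) - 1*4780 = (-208 + 8*(6/(-3))) - 1*4780 = (-208 + 8*(6*(-1/3))) - 4780 = (-208 + 8*(-2)) - 4780 = (-208 - 16) - 4780 = -224 - 4780 = -5004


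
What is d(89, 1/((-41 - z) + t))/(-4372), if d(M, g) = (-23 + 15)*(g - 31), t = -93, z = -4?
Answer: -4031/71045 ≈ -0.056739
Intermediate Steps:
d(M, g) = 248 - 8*g (d(M, g) = -8*(-31 + g) = 248 - 8*g)
d(89, 1/((-41 - z) + t))/(-4372) = (248 - 8/((-41 - 1*(-4)) - 93))/(-4372) = (248 - 8/((-41 + 4) - 93))*(-1/4372) = (248 - 8/(-37 - 93))*(-1/4372) = (248 - 8/(-130))*(-1/4372) = (248 - 8*(-1/130))*(-1/4372) = (248 + 4/65)*(-1/4372) = (16124/65)*(-1/4372) = -4031/71045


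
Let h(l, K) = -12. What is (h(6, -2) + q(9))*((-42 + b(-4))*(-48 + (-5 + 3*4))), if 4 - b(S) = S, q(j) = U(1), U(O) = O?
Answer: -15334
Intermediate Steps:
q(j) = 1
b(S) = 4 - S
(h(6, -2) + q(9))*((-42 + b(-4))*(-48 + (-5 + 3*4))) = (-12 + 1)*((-42 + (4 - 1*(-4)))*(-48 + (-5 + 3*4))) = -11*(-42 + (4 + 4))*(-48 + (-5 + 12)) = -11*(-42 + 8)*(-48 + 7) = -(-374)*(-41) = -11*1394 = -15334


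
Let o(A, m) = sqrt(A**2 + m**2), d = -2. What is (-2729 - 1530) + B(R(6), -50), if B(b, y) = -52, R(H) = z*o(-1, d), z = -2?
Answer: -4311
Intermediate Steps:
R(H) = -2*sqrt(5) (R(H) = -2*sqrt((-1)**2 + (-2)**2) = -2*sqrt(1 + 4) = -2*sqrt(5))
(-2729 - 1530) + B(R(6), -50) = (-2729 - 1530) - 52 = -4259 - 52 = -4311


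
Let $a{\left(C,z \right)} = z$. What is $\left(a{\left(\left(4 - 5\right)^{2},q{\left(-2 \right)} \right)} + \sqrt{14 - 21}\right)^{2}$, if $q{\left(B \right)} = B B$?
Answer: $\left(4 + i \sqrt{7}\right)^{2} \approx 9.0 + 21.166 i$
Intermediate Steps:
$q{\left(B \right)} = B^{2}$
$\left(a{\left(\left(4 - 5\right)^{2},q{\left(-2 \right)} \right)} + \sqrt{14 - 21}\right)^{2} = \left(\left(-2\right)^{2} + \sqrt{14 - 21}\right)^{2} = \left(4 + \sqrt{-7}\right)^{2} = \left(4 + i \sqrt{7}\right)^{2}$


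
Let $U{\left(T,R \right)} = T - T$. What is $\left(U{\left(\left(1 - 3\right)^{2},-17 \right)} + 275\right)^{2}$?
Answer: $75625$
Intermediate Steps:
$U{\left(T,R \right)} = 0$
$\left(U{\left(\left(1 - 3\right)^{2},-17 \right)} + 275\right)^{2} = \left(0 + 275\right)^{2} = 275^{2} = 75625$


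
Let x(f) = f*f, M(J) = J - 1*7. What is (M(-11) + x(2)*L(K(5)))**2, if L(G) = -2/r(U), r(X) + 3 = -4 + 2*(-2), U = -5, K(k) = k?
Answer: 36100/121 ≈ 298.35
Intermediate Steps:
r(X) = -11 (r(X) = -3 + (-4 + 2*(-2)) = -3 + (-4 - 4) = -3 - 8 = -11)
M(J) = -7 + J (M(J) = J - 7 = -7 + J)
L(G) = 2/11 (L(G) = -2/(-11) = -2*(-1/11) = 2/11)
x(f) = f**2
(M(-11) + x(2)*L(K(5)))**2 = ((-7 - 11) + 2**2*(2/11))**2 = (-18 + 4*(2/11))**2 = (-18 + 8/11)**2 = (-190/11)**2 = 36100/121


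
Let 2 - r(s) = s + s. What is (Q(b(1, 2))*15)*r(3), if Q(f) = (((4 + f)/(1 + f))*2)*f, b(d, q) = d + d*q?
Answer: -630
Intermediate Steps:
r(s) = 2 - 2*s (r(s) = 2 - (s + s) = 2 - 2*s)
Q(f) = 2*f*(4 + f)/(1 + f) (Q(f) = (((4 + f)/(1 + f))*2)*f = (2*(4 + f)/(1 + f))*f = 2*f*(4 + f)/(1 + f))
(Q(b(1, 2))*15)*r(3) = ((2*(1*(1 + 2))*(4 + 1*(1 + 2))/(1 + 1*(1 + 2)))*15)*(2 - 2*3) = ((2*(1*3)*(4 + 1*3)/(1 + 1*3))*15)*(2 - 6) = ((2*3*(4 + 3)/(1 + 3))*15)*(-4) = ((2*3*7/4)*15)*(-4) = ((2*3*(¼)*7)*15)*(-4) = ((21/2)*15)*(-4) = (315/2)*(-4) = -630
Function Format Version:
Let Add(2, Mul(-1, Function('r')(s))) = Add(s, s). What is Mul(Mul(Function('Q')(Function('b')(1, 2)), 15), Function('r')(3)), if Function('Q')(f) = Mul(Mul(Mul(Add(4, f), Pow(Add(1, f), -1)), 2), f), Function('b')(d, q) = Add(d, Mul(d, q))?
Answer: -630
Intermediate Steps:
Function('r')(s) = Add(2, Mul(-2, s)) (Function('r')(s) = Add(2, Mul(-1, Add(s, s))) = Add(2, Mul(-1, Mul(2, s))) = Add(2, Mul(-2, s)))
Function('Q')(f) = Mul(2, f, Pow(Add(1, f), -1), Add(4, f)) (Function('Q')(f) = Mul(Mul(Mul(Pow(Add(1, f), -1), Add(4, f)), 2), f) = Mul(Mul(2, Pow(Add(1, f), -1), Add(4, f)), f) = Mul(2, f, Pow(Add(1, f), -1), Add(4, f)))
Mul(Mul(Function('Q')(Function('b')(1, 2)), 15), Function('r')(3)) = Mul(Mul(Mul(2, Mul(1, Add(1, 2)), Pow(Add(1, Mul(1, Add(1, 2))), -1), Add(4, Mul(1, Add(1, 2)))), 15), Add(2, Mul(-2, 3))) = Mul(Mul(Mul(2, Mul(1, 3), Pow(Add(1, Mul(1, 3)), -1), Add(4, Mul(1, 3))), 15), Add(2, -6)) = Mul(Mul(Mul(2, 3, Pow(Add(1, 3), -1), Add(4, 3)), 15), -4) = Mul(Mul(Mul(2, 3, Pow(4, -1), 7), 15), -4) = Mul(Mul(Mul(2, 3, Rational(1, 4), 7), 15), -4) = Mul(Mul(Rational(21, 2), 15), -4) = Mul(Rational(315, 2), -4) = -630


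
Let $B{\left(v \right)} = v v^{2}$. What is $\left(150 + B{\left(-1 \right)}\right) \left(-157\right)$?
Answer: $-23393$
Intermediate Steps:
$B{\left(v \right)} = v^{3}$
$\left(150 + B{\left(-1 \right)}\right) \left(-157\right) = \left(150 + \left(-1\right)^{3}\right) \left(-157\right) = \left(150 - 1\right) \left(-157\right) = 149 \left(-157\right) = -23393$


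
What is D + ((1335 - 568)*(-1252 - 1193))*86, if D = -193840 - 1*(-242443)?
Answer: -161228487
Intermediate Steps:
D = 48603 (D = -193840 + 242443 = 48603)
D + ((1335 - 568)*(-1252 - 1193))*86 = 48603 + ((1335 - 568)*(-1252 - 1193))*86 = 48603 + (767*(-2445))*86 = 48603 - 1875315*86 = 48603 - 161277090 = -161228487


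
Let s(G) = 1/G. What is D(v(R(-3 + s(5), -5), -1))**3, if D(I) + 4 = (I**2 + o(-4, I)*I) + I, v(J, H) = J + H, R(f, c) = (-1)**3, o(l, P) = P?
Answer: 8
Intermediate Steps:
R(f, c) = -1
v(J, H) = H + J
D(I) = -4 + I + 2*I**2 (D(I) = -4 + ((I**2 + I*I) + I) = -4 + ((I**2 + I**2) + I) = -4 + (2*I**2 + I) = -4 + (I + 2*I**2) = -4 + I + 2*I**2)
D(v(R(-3 + s(5), -5), -1))**3 = (-4 + (-1 - 1) + 2*(-1 - 1)**2)**3 = (-4 - 2 + 2*(-2)**2)**3 = (-4 - 2 + 2*4)**3 = (-4 - 2 + 8)**3 = 2**3 = 8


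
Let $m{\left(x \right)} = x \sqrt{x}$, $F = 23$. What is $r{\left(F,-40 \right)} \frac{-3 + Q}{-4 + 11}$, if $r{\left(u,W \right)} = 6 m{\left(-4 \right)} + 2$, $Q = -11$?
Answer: $-4 + 96 i \approx -4.0 + 96.0 i$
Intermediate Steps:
$m{\left(x \right)} = x^{\frac{3}{2}}$
$r{\left(u,W \right)} = 2 - 48 i$ ($r{\left(u,W \right)} = 6 \left(-4\right)^{\frac{3}{2}} + 2 = 6 \left(- 8 i\right) + 2 = - 48 i + 2 = 2 - 48 i$)
$r{\left(F,-40 \right)} \frac{-3 + Q}{-4 + 11} = \left(2 - 48 i\right) \frac{-3 - 11}{-4 + 11} = \left(2 - 48 i\right) \left(- \frac{14}{7}\right) = \left(2 - 48 i\right) \left(\left(-14\right) \frac{1}{7}\right) = \left(2 - 48 i\right) \left(-2\right) = -4 + 96 i$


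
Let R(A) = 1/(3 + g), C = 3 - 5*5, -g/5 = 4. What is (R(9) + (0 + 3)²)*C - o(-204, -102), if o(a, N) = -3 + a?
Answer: 175/17 ≈ 10.294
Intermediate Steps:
g = -20 (g = -5*4 = -20)
C = -22 (C = 3 - 25 = -22)
R(A) = -1/17 (R(A) = 1/(3 - 20) = 1/(-17) = -1/17)
(R(9) + (0 + 3)²)*C - o(-204, -102) = (-1/17 + (0 + 3)²)*(-22) - (-3 - 204) = (-1/17 + 3²)*(-22) - 1*(-207) = (-1/17 + 9)*(-22) + 207 = (152/17)*(-22) + 207 = -3344/17 + 207 = 175/17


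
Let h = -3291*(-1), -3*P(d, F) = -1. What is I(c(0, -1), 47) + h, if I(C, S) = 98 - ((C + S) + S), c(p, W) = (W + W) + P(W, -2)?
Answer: 9890/3 ≈ 3296.7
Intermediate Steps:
P(d, F) = ⅓ (P(d, F) = -⅓*(-1) = ⅓)
c(p, W) = ⅓ + 2*W (c(p, W) = (W + W) + ⅓ = 2*W + ⅓ = ⅓ + 2*W)
h = 3291
I(C, S) = 98 - C - 2*S (I(C, S) = 98 - (C + 2*S) = 98 + (-C - 2*S) = 98 - C - 2*S)
I(c(0, -1), 47) + h = (98 - (⅓ + 2*(-1)) - 2*47) + 3291 = (98 - (⅓ - 2) - 94) + 3291 = (98 - 1*(-5/3) - 94) + 3291 = (98 + 5/3 - 94) + 3291 = 17/3 + 3291 = 9890/3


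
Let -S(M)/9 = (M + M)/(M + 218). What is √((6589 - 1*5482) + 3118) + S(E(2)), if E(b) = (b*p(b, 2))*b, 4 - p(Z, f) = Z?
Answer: 7273/113 ≈ 64.363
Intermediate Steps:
p(Z, f) = 4 - Z
E(b) = b²*(4 - b) (E(b) = (b*(4 - b))*b = b²*(4 - b))
S(M) = -18*M/(218 + M) (S(M) = -9*(M + M)/(M + 218) = -9*2*M/(218 + M) = -18*M/(218 + M))
√((6589 - 1*5482) + 3118) + S(E(2)) = √((6589 - 1*5482) + 3118) - 18*2²*(4 - 1*2)/(218 + 2²*(4 - 1*2)) = √((6589 - 5482) + 3118) - 18*4*(4 - 2)/(218 + 4*(4 - 2)) = √(1107 + 3118) - 18*4*2/(218 + 4*2) = √4225 - 18*8/(218 + 8) = 65 - 18*8/226 = 65 - 18*8*1/226 = 65 - 72/113 = 7273/113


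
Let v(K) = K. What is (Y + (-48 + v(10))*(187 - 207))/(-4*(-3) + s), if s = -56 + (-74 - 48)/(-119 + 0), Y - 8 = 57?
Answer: -98175/5114 ≈ -19.197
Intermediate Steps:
Y = 65 (Y = 8 + 57 = 65)
s = -6542/119 (s = -56 - 122/(-119) = -56 - 122*(-1/119) = -56 + 122/119 = -6542/119 ≈ -54.975)
(Y + (-48 + v(10))*(187 - 207))/(-4*(-3) + s) = (65 + (-48 + 10)*(187 - 207))/(-4*(-3) - 6542/119) = (65 - 38*(-20))/(12 - 6542/119) = (65 + 760)/(-5114/119) = 825*(-119/5114) = -98175/5114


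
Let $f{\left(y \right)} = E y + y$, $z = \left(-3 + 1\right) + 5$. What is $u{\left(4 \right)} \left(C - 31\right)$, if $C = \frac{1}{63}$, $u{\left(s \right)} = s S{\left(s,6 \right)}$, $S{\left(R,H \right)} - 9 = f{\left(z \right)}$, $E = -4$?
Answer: $0$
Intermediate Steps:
$z = 3$ ($z = -2 + 5 = 3$)
$f{\left(y \right)} = - 3 y$ ($f{\left(y \right)} = - 4 y + y = - 3 y$)
$S{\left(R,H \right)} = 0$ ($S{\left(R,H \right)} = 9 - 9 = 0$)
$u{\left(s \right)} = 0$ ($u{\left(s \right)} = s 0 = 0$)
$C = \frac{1}{63} \approx 0.015873$
$u{\left(4 \right)} \left(C - 31\right) = 0 \left(\frac{1}{63} - 31\right) = 0 \left(- \frac{1952}{63}\right) = 0$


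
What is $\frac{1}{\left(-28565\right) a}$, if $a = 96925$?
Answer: $- \frac{1}{2768662625} \approx -3.6119 \cdot 10^{-10}$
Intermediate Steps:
$\frac{1}{\left(-28565\right) a} = \frac{1}{\left(-28565\right) 96925} = \left(- \frac{1}{28565}\right) \frac{1}{96925} = - \frac{1}{2768662625}$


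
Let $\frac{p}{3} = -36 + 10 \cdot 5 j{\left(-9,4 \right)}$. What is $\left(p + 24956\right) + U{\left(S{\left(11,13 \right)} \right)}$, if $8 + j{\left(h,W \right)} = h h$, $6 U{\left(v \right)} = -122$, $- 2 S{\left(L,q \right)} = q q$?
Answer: $\frac{107333}{3} \approx 35778.0$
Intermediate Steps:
$S{\left(L,q \right)} = - \frac{q^{2}}{2}$ ($S{\left(L,q \right)} = - \frac{q q}{2} = - \frac{q^{2}}{2}$)
$U{\left(v \right)} = - \frac{61}{3}$ ($U{\left(v \right)} = \frac{1}{6} \left(-122\right) = - \frac{61}{3}$)
$j{\left(h,W \right)} = -8 + h^{2}$ ($j{\left(h,W \right)} = -8 + h h = -8 + h^{2}$)
$p = 10842$ ($p = 3 \left(-36 + 10 \cdot 5 \left(-8 + \left(-9\right)^{2}\right)\right) = 3 \left(-36 + 50 \left(-8 + 81\right)\right) = 3 \left(-36 + 50 \cdot 73\right) = 3 \left(-36 + 3650\right) = 3 \cdot 3614 = 10842$)
$\left(p + 24956\right) + U{\left(S{\left(11,13 \right)} \right)} = \left(10842 + 24956\right) - \frac{61}{3} = 35798 - \frac{61}{3} = \frac{107333}{3}$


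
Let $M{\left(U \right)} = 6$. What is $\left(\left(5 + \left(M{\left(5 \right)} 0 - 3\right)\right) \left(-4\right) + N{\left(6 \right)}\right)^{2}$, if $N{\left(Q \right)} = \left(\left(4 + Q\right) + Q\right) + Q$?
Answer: $196$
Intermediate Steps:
$N{\left(Q \right)} = 4 + 3 Q$ ($N{\left(Q \right)} = \left(4 + 2 Q\right) + Q = 4 + 3 Q$)
$\left(\left(5 + \left(M{\left(5 \right)} 0 - 3\right)\right) \left(-4\right) + N{\left(6 \right)}\right)^{2} = \left(\left(5 + \left(6 \cdot 0 - 3\right)\right) \left(-4\right) + \left(4 + 3 \cdot 6\right)\right)^{2} = \left(\left(5 + \left(0 - 3\right)\right) \left(-4\right) + \left(4 + 18\right)\right)^{2} = \left(\left(5 - 3\right) \left(-4\right) + 22\right)^{2} = \left(2 \left(-4\right) + 22\right)^{2} = \left(-8 + 22\right)^{2} = 14^{2} = 196$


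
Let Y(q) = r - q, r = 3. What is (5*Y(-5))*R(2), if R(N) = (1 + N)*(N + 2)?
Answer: 480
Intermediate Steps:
R(N) = (1 + N)*(2 + N)
Y(q) = 3 - q
(5*Y(-5))*R(2) = (5*(3 - 1*(-5)))*(2 + 2² + 3*2) = (5*(3 + 5))*(2 + 4 + 6) = (5*8)*12 = 40*12 = 480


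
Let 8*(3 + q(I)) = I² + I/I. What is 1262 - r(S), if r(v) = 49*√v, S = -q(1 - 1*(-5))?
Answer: 1262 - 49*I*√26/4 ≈ 1262.0 - 62.463*I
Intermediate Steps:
q(I) = -23/8 + I²/8 (q(I) = -3 + (I² + I/I)/8 = -3 + (I² + 1)/8 = -3 + (1 + I²)/8 = -3 + (⅛ + I²/8) = -23/8 + I²/8)
S = -13/8 (S = -(-23/8 + (1 - 1*(-5))²/8) = -(-23/8 + (1 + 5)²/8) = -(-23/8 + (⅛)*6²) = -(-23/8 + (⅛)*36) = -(-23/8 + 9/2) = -1*13/8 = -13/8 ≈ -1.6250)
1262 - r(S) = 1262 - 49*√(-13/8) = 1262 - 49*I*√26/4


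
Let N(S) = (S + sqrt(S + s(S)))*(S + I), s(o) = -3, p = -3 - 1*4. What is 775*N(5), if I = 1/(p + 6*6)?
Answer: 565750/29 + 113150*sqrt(2)/29 ≈ 25027.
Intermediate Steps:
p = -7 (p = -3 - 4 = -7)
I = 1/29 (I = 1/(-7 + 6*6) = 1/(-7 + 36) = 1/29 ≈ 0.034483)
N(S) = (1/29 + S)*(S + sqrt(-3 + S)) (N(S) = (S + sqrt(S - 3))*(S + 1/29) = (S + sqrt(-3 + S))*(1/29 + S) = (1/29 + S)*(S + sqrt(-3 + S)))
775*N(5) = 775*(5**2 + (1/29)*5 + sqrt(-3 + 5)/29 + 5*sqrt(-3 + 5)) = 775*(25 + 5/29 + sqrt(2)/29 + 5*sqrt(2)) = 775*(730/29 + 146*sqrt(2)/29) = 565750/29 + 113150*sqrt(2)/29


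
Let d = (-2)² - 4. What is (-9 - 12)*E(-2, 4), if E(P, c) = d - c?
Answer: 84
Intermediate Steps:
d = 0 (d = 4 - 4 = 0)
E(P, c) = -c (E(P, c) = 0 - c = -c)
(-9 - 12)*E(-2, 4) = (-9 - 12)*(-1*4) = -21*(-4) = 84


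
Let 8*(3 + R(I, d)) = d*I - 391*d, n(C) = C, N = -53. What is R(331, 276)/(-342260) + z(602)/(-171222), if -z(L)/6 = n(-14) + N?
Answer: 36225781/9767073620 ≈ 0.0037090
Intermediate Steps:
z(L) = 402 (z(L) = -6*(-14 - 53) = -6*(-67) = 402)
R(I, d) = -3 - 391*d/8 + I*d/8 (R(I, d) = -3 + (d*I - 391*d)/8 = -3 + (I*d - 391*d)/8 = -3 + (-391*d + I*d)/8 = -3 + (-391*d/8 + I*d/8) = -3 - 391*d/8 + I*d/8)
R(331, 276)/(-342260) + z(602)/(-171222) = (-3 - 391/8*276 + (⅛)*331*276)/(-342260) + 402/(-171222) = (-3 - 26979/2 + 22839/2)*(-1/342260) + 402*(-1/171222) = -2073*(-1/342260) - 67/28537 = 2073/342260 - 67/28537 = 36225781/9767073620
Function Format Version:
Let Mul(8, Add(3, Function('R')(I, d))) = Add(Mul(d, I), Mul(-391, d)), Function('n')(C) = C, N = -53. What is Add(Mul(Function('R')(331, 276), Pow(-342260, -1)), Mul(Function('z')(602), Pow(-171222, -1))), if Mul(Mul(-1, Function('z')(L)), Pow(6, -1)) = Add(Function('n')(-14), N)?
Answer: Rational(36225781, 9767073620) ≈ 0.0037090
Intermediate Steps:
Function('z')(L) = 402 (Function('z')(L) = Mul(-6, Add(-14, -53)) = Mul(-6, -67) = 402)
Function('R')(I, d) = Add(-3, Mul(Rational(-391, 8), d), Mul(Rational(1, 8), I, d)) (Function('R')(I, d) = Add(-3, Mul(Rational(1, 8), Add(Mul(d, I), Mul(-391, d)))) = Add(-3, Mul(Rational(1, 8), Add(Mul(I, d), Mul(-391, d)))) = Add(-3, Mul(Rational(1, 8), Add(Mul(-391, d), Mul(I, d)))) = Add(-3, Add(Mul(Rational(-391, 8), d), Mul(Rational(1, 8), I, d))) = Add(-3, Mul(Rational(-391, 8), d), Mul(Rational(1, 8), I, d)))
Add(Mul(Function('R')(331, 276), Pow(-342260, -1)), Mul(Function('z')(602), Pow(-171222, -1))) = Add(Mul(Add(-3, Mul(Rational(-391, 8), 276), Mul(Rational(1, 8), 331, 276)), Pow(-342260, -1)), Mul(402, Pow(-171222, -1))) = Add(Mul(Add(-3, Rational(-26979, 2), Rational(22839, 2)), Rational(-1, 342260)), Mul(402, Rational(-1, 171222))) = Add(Mul(-2073, Rational(-1, 342260)), Rational(-67, 28537)) = Add(Rational(2073, 342260), Rational(-67, 28537)) = Rational(36225781, 9767073620)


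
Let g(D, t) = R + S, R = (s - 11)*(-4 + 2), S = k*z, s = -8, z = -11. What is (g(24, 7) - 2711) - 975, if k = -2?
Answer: -3626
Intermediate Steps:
S = 22 (S = -2*(-11) = 22)
R = 38 (R = (-8 - 11)*(-4 + 2) = -19*(-2) = 38)
g(D, t) = 60 (g(D, t) = 38 + 22 = 60)
(g(24, 7) - 2711) - 975 = (60 - 2711) - 975 = -2651 - 975 = -3626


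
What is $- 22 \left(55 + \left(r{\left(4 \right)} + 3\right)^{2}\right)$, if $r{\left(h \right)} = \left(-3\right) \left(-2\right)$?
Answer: $-2992$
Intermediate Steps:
$r{\left(h \right)} = 6$
$- 22 \left(55 + \left(r{\left(4 \right)} + 3\right)^{2}\right) = - 22 \left(55 + \left(6 + 3\right)^{2}\right) = - 22 \left(55 + 9^{2}\right) = - 22 \left(55 + 81\right) = \left(-22\right) 136 = -2992$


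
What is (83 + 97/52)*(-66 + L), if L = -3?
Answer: -304497/52 ≈ -5855.7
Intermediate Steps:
(83 + 97/52)*(-66 + L) = (83 + 97/52)*(-66 - 3) = (83 + 97*(1/52))*(-69) = (83 + 97/52)*(-69) = (4413/52)*(-69) = -304497/52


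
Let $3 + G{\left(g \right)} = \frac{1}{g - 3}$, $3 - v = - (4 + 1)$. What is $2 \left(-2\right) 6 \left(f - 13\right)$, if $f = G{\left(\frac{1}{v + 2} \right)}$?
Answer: $\frac{11376}{29} \approx 392.28$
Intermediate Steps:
$v = 8$ ($v = 3 - - (4 + 1) = 3 - \left(-1\right) 5 = 3 - -5 = 3 + 5 = 8$)
$G{\left(g \right)} = -3 + \frac{1}{-3 + g}$ ($G{\left(g \right)} = -3 + \frac{1}{g - 3} = -3 + \frac{1}{-3 + g}$)
$f = - \frac{97}{29}$ ($f = \frac{10 - \frac{3}{8 + 2}}{-3 + \frac{1}{8 + 2}} = \frac{10 - \frac{3}{10}}{-3 + \frac{1}{10}} = \frac{10 - \frac{3}{10}}{- \frac{29}{10}} = \left(- \frac{10}{29}\right) \frac{97}{10} = - \frac{97}{29} \approx -3.3448$)
$2 \left(-2\right) 6 \left(f - 13\right) = 2 \left(-2\right) 6 \left(- \frac{97}{29} - 13\right) = \left(-4\right) 6 \left(- \frac{474}{29}\right) = \left(-24\right) \left(- \frac{474}{29}\right) = \frac{11376}{29}$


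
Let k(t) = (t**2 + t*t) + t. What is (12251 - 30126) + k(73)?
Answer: -7144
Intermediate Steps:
k(t) = t + 2*t**2 (k(t) = (t**2 + t**2) + t = 2*t**2 + t = t + 2*t**2)
(12251 - 30126) + k(73) = (12251 - 30126) + 73*(1 + 2*73) = -17875 + 73*(1 + 146) = -17875 + 73*147 = -17875 + 10731 = -7144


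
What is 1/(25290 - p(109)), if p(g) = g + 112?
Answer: 1/25069 ≈ 3.9890e-5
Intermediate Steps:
p(g) = 112 + g
1/(25290 - p(109)) = 1/(25290 - (112 + 109)) = 1/(25290 - 1*221) = 1/(25290 - 221) = 1/25069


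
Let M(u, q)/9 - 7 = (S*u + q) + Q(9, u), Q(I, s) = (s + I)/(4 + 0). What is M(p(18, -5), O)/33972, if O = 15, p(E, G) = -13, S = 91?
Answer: -1743/5662 ≈ -0.30784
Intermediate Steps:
Q(I, s) = I/4 + s/4 (Q(I, s) = (I + s)/4 = (I + s)*(1/4) = I/4 + s/4)
M(u, q) = 333/4 + 9*q + 3285*u/4 (M(u, q) = 63 + 9*((91*u + q) + ((1/4)*9 + u/4)) = 63 + 9*((q + 91*u) + (9/4 + u/4)) = 63 + 9*(9/4 + q + 365*u/4) = 63 + (81/4 + 9*q + 3285*u/4) = 333/4 + 9*q + 3285*u/4)
M(p(18, -5), O)/33972 = (333/4 + 9*15 + (3285/4)*(-13))/33972 = (333/4 + 135 - 42705/4)*(1/33972) = -10458*1/33972 = -1743/5662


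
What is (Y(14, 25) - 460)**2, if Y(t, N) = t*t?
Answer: 69696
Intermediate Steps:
Y(t, N) = t**2
(Y(14, 25) - 460)**2 = (14**2 - 460)**2 = (196 - 460)**2 = (-264)**2 = 69696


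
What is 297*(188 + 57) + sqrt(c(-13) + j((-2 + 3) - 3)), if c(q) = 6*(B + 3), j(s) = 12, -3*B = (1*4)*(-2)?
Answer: 72765 + sqrt(46) ≈ 72772.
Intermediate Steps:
B = 8/3 (B = -1*4*(-2)/3 = -4*(-2)/3 = -1/3*(-8) = 8/3 ≈ 2.6667)
c(q) = 34 (c(q) = 6*(8/3 + 3) = 6*(17/3) = 34)
297*(188 + 57) + sqrt(c(-13) + j((-2 + 3) - 3)) = 297*(188 + 57) + sqrt(34 + 12) = 297*245 + sqrt(46) = 72765 + sqrt(46)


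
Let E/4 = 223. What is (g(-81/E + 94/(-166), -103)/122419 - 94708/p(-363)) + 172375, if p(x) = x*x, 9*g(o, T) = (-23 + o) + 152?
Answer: 18714783520124953555/108570625333236 ≈ 1.7237e+5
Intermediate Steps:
E = 892 (E = 4*223 = 892)
g(o, T) = 43/3 + o/9 (g(o, T) = ((-23 + o) + 152)/9 = (129 + o)/9 = 43/3 + o/9)
p(x) = x²
(g(-81/E + 94/(-166), -103)/122419 - 94708/p(-363)) + 172375 = ((43/3 + (-81/892 + 94/(-166))/9)/122419 - 94708/((-363)²)) + 172375 = ((43/3 + (-81*1/892 + 94*(-1/166))/9)*(1/122419) - 94708/131769) + 172375 = ((43/3 + (-81/892 - 47/83)/9)*(1/122419) - 94708*1/131769) + 172375 = ((43/3 + (⅑)*(-48647/74036))*(1/122419) - 94708/131769) + 172375 = ((43/3 - 48647/666324)*(1/122419) - 94708/131769) + 172375 = ((9501997/666324)*(1/122419) - 94708/131769) + 172375 = (9501997/81570717756 - 94708/131769) + 172375 = -78021691601945/108570625333236 + 172375 = 18714783520124953555/108570625333236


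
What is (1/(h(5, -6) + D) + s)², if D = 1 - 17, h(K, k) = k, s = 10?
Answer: 47961/484 ≈ 99.093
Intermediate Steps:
D = -16
(1/(h(5, -6) + D) + s)² = (1/(-6 - 16) + 10)² = (1/(-22) + 10)² = (-1/22 + 10)² = (219/22)² = 47961/484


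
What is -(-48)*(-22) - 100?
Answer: -1156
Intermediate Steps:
-(-48)*(-22) - 100 = -12*88 - 100 = -1056 - 100 = -1156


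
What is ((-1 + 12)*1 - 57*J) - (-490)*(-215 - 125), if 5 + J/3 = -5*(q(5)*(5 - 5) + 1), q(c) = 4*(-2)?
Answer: -164879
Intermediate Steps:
q(c) = -8
J = -30 (J = -15 + 3*(-5*(-8*(5 - 5) + 1)) = -15 + 3*(-5*(-8*0 + 1)) = -15 + 3*(-5*(0 + 1)) = -15 + 3*(-5*1) = -15 + 3*(-5) = -15 - 15 = -30)
((-1 + 12)*1 - 57*J) - (-490)*(-215 - 125) = ((-1 + 12)*1 - 57*(-30)) - (-490)*(-215 - 125) = (11*1 + 1710) - (-490)*(-340) = (11 + 1710) - 1*166600 = 1721 - 166600 = -164879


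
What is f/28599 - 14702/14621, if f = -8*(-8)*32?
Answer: -390518690/418145979 ≈ -0.93393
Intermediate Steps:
f = 2048 (f = 64*32 = 2048)
f/28599 - 14702/14621 = 2048/28599 - 14702/14621 = -390518690/418145979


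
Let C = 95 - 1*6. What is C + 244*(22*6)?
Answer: 32297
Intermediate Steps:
C = 89 (C = 95 - 6 = 89)
C + 244*(22*6) = 89 + 244*(22*6) = 89 + 244*132 = 89 + 32208 = 32297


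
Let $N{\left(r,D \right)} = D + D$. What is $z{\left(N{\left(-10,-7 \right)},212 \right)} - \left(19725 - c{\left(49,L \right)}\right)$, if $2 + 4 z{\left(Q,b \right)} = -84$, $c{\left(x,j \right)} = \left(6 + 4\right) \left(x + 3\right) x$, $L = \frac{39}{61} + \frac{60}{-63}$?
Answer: $\frac{11467}{2} \approx 5733.5$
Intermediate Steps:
$L = - \frac{401}{1281}$ ($L = 39 \cdot \frac{1}{61} + 60 \left(- \frac{1}{63}\right) = \frac{39}{61} - \frac{20}{21} = - \frac{401}{1281} \approx -0.31304$)
$c{\left(x,j \right)} = 10 x \left(3 + x\right)$ ($c{\left(x,j \right)} = 10 \left(3 + x\right) x = 10 x \left(3 + x\right)$)
$N{\left(r,D \right)} = 2 D$
$z{\left(Q,b \right)} = - \frac{43}{2}$ ($z{\left(Q,b \right)} = - \frac{1}{2} + \frac{1}{4} \left(-84\right) = - \frac{1}{2} - 21 = - \frac{43}{2}$)
$z{\left(N{\left(-10,-7 \right)},212 \right)} - \left(19725 - c{\left(49,L \right)}\right) = - \frac{43}{2} - \left(19725 - 10 \cdot 49 \left(3 + 49\right)\right) = - \frac{43}{2} - \left(19725 - 10 \cdot 49 \cdot 52\right) = - \frac{43}{2} - \left(19725 - 25480\right) = - \frac{43}{2} - -5755 = - \frac{43}{2} + 5755 = \frac{11467}{2}$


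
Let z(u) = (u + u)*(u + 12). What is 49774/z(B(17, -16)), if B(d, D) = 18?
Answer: 24887/540 ≈ 46.087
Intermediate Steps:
z(u) = 2*u*(12 + u) (z(u) = (2*u)*(12 + u) = 2*u*(12 + u))
49774/z(B(17, -16)) = 49774/((2*18*(12 + 18))) = 49774/((2*18*30)) = 49774/1080 = 49774*(1/1080) = 24887/540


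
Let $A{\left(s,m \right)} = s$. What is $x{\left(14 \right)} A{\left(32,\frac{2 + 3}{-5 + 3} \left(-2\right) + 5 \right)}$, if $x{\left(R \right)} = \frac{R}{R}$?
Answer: $32$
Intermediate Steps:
$x{\left(R \right)} = 1$
$x{\left(14 \right)} A{\left(32,\frac{2 + 3}{-5 + 3} \left(-2\right) + 5 \right)} = 1 \cdot 32 = 32$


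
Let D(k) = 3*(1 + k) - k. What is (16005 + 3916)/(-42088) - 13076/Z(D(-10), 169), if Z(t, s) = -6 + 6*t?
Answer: 137047805/1136376 ≈ 120.60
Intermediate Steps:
D(k) = 3 + 2*k (D(k) = (3 + 3*k) - k = 3 + 2*k)
(16005 + 3916)/(-42088) - 13076/Z(D(-10), 169) = (16005 + 3916)/(-42088) - 13076/(-6 + 6*(3 + 2*(-10))) = 19921*(-1/42088) - 13076/(-6 + 6*(3 - 20)) = -19921/42088 - 13076/(-6 + 6*(-17)) = -19921/42088 - 13076/(-6 - 102) = -19921/42088 - 13076/(-108) = -19921/42088 - 13076*(-1/108) = -19921/42088 + 3269/27 = 137047805/1136376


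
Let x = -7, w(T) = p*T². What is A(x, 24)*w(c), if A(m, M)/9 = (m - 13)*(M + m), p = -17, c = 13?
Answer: 8791380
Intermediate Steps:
w(T) = -17*T²
A(m, M) = 9*(-13 + m)*(M + m) (A(m, M) = 9*((m - 13)*(M + m)) = 9*((-13 + m)*(M + m)) = 9*(-13 + m)*(M + m))
A(x, 24)*w(c) = (-117*24 - 117*(-7) + 9*(-7)² + 9*24*(-7))*(-17*13²) = (-2808 + 819 + 9*49 - 1512)*(-17*169) = (-2808 + 819 + 441 - 1512)*(-2873) = -3060*(-2873) = 8791380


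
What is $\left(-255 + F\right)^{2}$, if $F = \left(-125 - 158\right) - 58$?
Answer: $355216$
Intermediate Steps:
$F = -341$ ($F = -283 - 58 = -341$)
$\left(-255 + F\right)^{2} = \left(-255 - 341\right)^{2} = \left(-596\right)^{2} = 355216$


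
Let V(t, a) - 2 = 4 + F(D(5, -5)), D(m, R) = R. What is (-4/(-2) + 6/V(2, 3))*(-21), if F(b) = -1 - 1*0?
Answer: -336/5 ≈ -67.200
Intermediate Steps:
F(b) = -1 (F(b) = -1 + 0 = -1)
V(t, a) = 5 (V(t, a) = 2 + (4 - 1) = 2 + 3 = 5)
(-4/(-2) + 6/V(2, 3))*(-21) = (-4/(-2) + 6/5)*(-21) = (-4*(-½) + 6*(⅕))*(-21) = (2 + 6/5)*(-21) = (16/5)*(-21) = -336/5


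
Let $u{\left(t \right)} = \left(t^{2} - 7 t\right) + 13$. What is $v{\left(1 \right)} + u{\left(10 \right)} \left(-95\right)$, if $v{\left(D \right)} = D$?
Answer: $-4084$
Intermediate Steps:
$u{\left(t \right)} = 13 + t^{2} - 7 t$
$v{\left(1 \right)} + u{\left(10 \right)} \left(-95\right) = 1 + \left(13 + 10^{2} - 70\right) \left(-95\right) = 1 + \left(13 + 100 - 70\right) \left(-95\right) = 1 + 43 \left(-95\right) = 1 - 4085 = -4084$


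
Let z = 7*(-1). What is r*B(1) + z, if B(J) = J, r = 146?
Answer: 139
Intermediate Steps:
z = -7
r*B(1) + z = 146*1 - 7 = 146 - 7 = 139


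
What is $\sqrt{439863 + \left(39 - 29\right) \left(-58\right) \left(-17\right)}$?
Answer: $\sqrt{449723} \approx 670.61$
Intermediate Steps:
$\sqrt{439863 + \left(39 - 29\right) \left(-58\right) \left(-17\right)} = \sqrt{439863 + 10 \left(-58\right) \left(-17\right)} = \sqrt{439863 - -9860} = \sqrt{439863 + 9860} = \sqrt{449723}$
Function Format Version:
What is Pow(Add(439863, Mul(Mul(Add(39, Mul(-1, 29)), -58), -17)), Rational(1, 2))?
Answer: Pow(449723, Rational(1, 2)) ≈ 670.61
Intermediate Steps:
Pow(Add(439863, Mul(Mul(Add(39, Mul(-1, 29)), -58), -17)), Rational(1, 2)) = Pow(Add(439863, Mul(Mul(Add(39, -29), -58), -17)), Rational(1, 2)) = Pow(Add(439863, Mul(Mul(10, -58), -17)), Rational(1, 2)) = Pow(Add(439863, Mul(-580, -17)), Rational(1, 2)) = Pow(Add(439863, 9860), Rational(1, 2)) = Pow(449723, Rational(1, 2))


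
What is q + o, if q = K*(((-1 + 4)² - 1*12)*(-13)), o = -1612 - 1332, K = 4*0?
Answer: -2944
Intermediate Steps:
K = 0
o = -2944
q = 0 (q = 0*(((-1 + 4)² - 1*12)*(-13)) = 0*((3² - 12)*(-13)) = 0*((9 - 12)*(-13)) = 0*(-3*(-13)) = 0*39 = 0)
q + o = 0 - 2944 = -2944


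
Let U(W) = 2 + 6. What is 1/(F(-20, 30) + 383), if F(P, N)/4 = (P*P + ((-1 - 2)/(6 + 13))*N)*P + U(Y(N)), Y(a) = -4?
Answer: -19/592915 ≈ -3.2045e-5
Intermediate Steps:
U(W) = 8
F(P, N) = 32 + 4*P*(P² - 3*N/19) (F(P, N) = 4*((P*P + ((-1 - 2)/(6 + 13))*N)*P + 8) = 4*((P² + (-3/19)*N)*P + 8) = 4*((P² + (-3*1/19)*N)*P + 8) = 4*((P² - 3*N/19)*P + 8) = 4*(P*(P² - 3*N/19) + 8) = 4*(8 + P*(P² - 3*N/19)) = 32 + 4*P*(P² - 3*N/19))
1/(F(-20, 30) + 383) = 1/((32 + 4*(-20)³ - 12/19*30*(-20)) + 383) = 1/((32 + 4*(-8000) + 7200/19) + 383) = 1/((32 - 32000 + 7200/19) + 383) = 1/(-600192/19 + 383) = 1/(-592915/19) = -19/592915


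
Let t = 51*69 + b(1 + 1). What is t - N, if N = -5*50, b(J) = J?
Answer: 3771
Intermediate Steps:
N = -250
t = 3521 (t = 51*69 + (1 + 1) = 3519 + 2 = 3521)
t - N = 3521 - 1*(-250) = 3521 + 250 = 3771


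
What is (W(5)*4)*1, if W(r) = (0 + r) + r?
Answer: 40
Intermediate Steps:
W(r) = 2*r (W(r) = r + r = 2*r)
(W(5)*4)*1 = ((2*5)*4)*1 = (10*4)*1 = 40*1 = 40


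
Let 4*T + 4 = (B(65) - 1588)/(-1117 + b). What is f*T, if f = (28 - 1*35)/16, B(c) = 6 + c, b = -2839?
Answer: 100149/253184 ≈ 0.39556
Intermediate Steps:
f = -7/16 (f = (28 - 35)*(1/16) = -7*1/16 = -7/16 ≈ -0.43750)
T = -14307/15824 (T = -1 + (((6 + 65) - 1588)/(-1117 - 2839))/4 = -1 + ((71 - 1588)/(-3956))/4 = -1 + (-1517*(-1/3956))/4 = -1 + (1/4)*(1517/3956) = -1 + 1517/15824 = -14307/15824 ≈ -0.90413)
f*T = -7/16*(-14307/15824) = 100149/253184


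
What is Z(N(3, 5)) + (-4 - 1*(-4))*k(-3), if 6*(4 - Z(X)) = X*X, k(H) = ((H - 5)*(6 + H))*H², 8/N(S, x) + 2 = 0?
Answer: 4/3 ≈ 1.3333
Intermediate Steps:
N(S, x) = -4 (N(S, x) = 8/(-2 + 0) = 8/(-2) = 8*(-½) = -4)
k(H) = H²*(-5 + H)*(6 + H) (k(H) = ((-5 + H)*(6 + H))*H² = H²*(-5 + H)*(6 + H))
Z(X) = 4 - X²/6 (Z(X) = 4 - X*X/6 = 4 - X²/6)
Z(N(3, 5)) + (-4 - 1*(-4))*k(-3) = (4 - ⅙*(-4)²) + (-4 - 1*(-4))*((-3)²*(-30 - 3 + (-3)²)) = (4 - ⅙*16) + (-4 + 4)*(9*(-30 - 3 + 9)) = (4 - 8/3) + 0*(9*(-24)) = 4/3 + 0*(-216) = 4/3 + 0 = 4/3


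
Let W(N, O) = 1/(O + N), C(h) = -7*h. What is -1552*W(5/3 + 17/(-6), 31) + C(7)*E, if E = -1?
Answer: -541/179 ≈ -3.0223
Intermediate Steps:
W(N, O) = 1/(N + O)
-1552*W(5/3 + 17/(-6), 31) + C(7)*E = -1552/((5/3 + 17/(-6)) + 31) - 7*7*(-1) = -1552/((5*(⅓) + 17*(-⅙)) + 31) - 49*(-1) = -1552/((5/3 - 17/6) + 31) + 49 = -1552/(-7/6 + 31) + 49 = -1552/179/6 + 49 = -1552*6/179 + 49 = -9312/179 + 49 = -541/179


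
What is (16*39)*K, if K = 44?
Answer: 27456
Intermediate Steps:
(16*39)*K = (16*39)*44 = 624*44 = 27456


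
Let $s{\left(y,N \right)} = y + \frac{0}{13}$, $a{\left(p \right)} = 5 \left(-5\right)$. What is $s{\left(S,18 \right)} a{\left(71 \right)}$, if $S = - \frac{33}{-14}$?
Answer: $- \frac{825}{14} \approx -58.929$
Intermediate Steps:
$S = \frac{33}{14}$ ($S = \left(-33\right) \left(- \frac{1}{14}\right) = \frac{33}{14} \approx 2.3571$)
$a{\left(p \right)} = -25$
$s{\left(y,N \right)} = y$ ($s{\left(y,N \right)} = y + 0 \cdot \frac{1}{13} = y + 0 = y$)
$s{\left(S,18 \right)} a{\left(71 \right)} = \frac{33}{14} \left(-25\right) = - \frac{825}{14}$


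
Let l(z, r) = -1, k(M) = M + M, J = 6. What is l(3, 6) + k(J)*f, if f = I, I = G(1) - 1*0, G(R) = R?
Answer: 11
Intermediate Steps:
k(M) = 2*M
I = 1 (I = 1 - 1*0 = 1 + 0 = 1)
f = 1
l(3, 6) + k(J)*f = -1 + (2*6)*1 = -1 + 12*1 = -1 + 12 = 11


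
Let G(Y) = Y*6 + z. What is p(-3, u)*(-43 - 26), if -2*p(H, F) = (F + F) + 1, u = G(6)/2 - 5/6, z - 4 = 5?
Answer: 3059/2 ≈ 1529.5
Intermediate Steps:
z = 9 (z = 4 + 5 = 9)
G(Y) = 9 + 6*Y (G(Y) = Y*6 + 9 = 6*Y + 9 = 9 + 6*Y)
u = 65/3 (u = (9 + 6*6)/2 - 5/6 = (9 + 36)*(½) - 5*⅙ = 45*(½) - ⅚ = 45/2 - ⅚ = 65/3 ≈ 21.667)
p(H, F) = -½ - F (p(H, F) = -((F + F) + 1)/2 = -(2*F + 1)/2 = -(1 + 2*F)/2 = -½ - F)
p(-3, u)*(-43 - 26) = (-½ - 1*65/3)*(-43 - 26) = (-½ - 65/3)*(-69) = -133/6*(-69) = 3059/2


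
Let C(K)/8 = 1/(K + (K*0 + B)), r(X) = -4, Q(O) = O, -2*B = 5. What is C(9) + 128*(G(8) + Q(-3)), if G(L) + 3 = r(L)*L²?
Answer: -435952/13 ≈ -33535.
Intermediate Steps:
B = -5/2 (B = -½*5 = -5/2 ≈ -2.5000)
G(L) = -3 - 4*L²
C(K) = 8/(-5/2 + K) (C(K) = 8/(K + (K*0 - 5/2)) = 8/(K + (0 - 5/2)) = 8/(K - 5/2) = 8/(-5/2 + K))
C(9) + 128*(G(8) + Q(-3)) = 16/(-5 + 2*9) + 128*((-3 - 4*8²) - 3) = 16/(-5 + 18) + 128*((-3 - 4*64) - 3) = 16/13 + 128*((-3 - 256) - 3) = 16*(1/13) + 128*(-259 - 3) = 16/13 + 128*(-262) = 16/13 - 33536 = -435952/13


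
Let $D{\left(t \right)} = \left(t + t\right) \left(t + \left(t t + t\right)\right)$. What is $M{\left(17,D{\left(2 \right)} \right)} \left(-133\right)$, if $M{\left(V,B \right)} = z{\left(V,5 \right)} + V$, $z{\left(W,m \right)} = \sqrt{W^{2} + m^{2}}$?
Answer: $-2261 - 133 \sqrt{314} \approx -4617.8$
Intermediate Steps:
$D{\left(t \right)} = 2 t \left(t^{2} + 2 t\right)$ ($D{\left(t \right)} = 2 t \left(t + \left(t^{2} + t\right)\right) = 2 t \left(t + \left(t + t^{2}\right)\right) = 2 t \left(t^{2} + 2 t\right)$)
$M{\left(V,B \right)} = V + \sqrt{25 + V^{2}}$ ($M{\left(V,B \right)} = \sqrt{V^{2} + 5^{2}} + V = \sqrt{V^{2} + 25} + V = \sqrt{25 + V^{2}} + V = V + \sqrt{25 + V^{2}}$)
$M{\left(17,D{\left(2 \right)} \right)} \left(-133\right) = \left(17 + \sqrt{25 + 17^{2}}\right) \left(-133\right) = \left(17 + \sqrt{25 + 289}\right) \left(-133\right) = \left(17 + \sqrt{314}\right) \left(-133\right) = -2261 - 133 \sqrt{314}$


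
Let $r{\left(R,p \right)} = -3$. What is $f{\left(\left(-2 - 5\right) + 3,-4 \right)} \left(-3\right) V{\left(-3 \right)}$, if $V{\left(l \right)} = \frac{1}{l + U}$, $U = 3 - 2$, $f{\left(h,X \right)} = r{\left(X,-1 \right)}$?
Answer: $- \frac{9}{2} \approx -4.5$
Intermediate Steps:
$f{\left(h,X \right)} = -3$
$U = 1$
$V{\left(l \right)} = \frac{1}{1 + l}$ ($V{\left(l \right)} = \frac{1}{l + 1} = \frac{1}{1 + l}$)
$f{\left(\left(-2 - 5\right) + 3,-4 \right)} \left(-3\right) V{\left(-3 \right)} = \frac{\left(-3\right) \left(-3\right)}{1 - 3} = \frac{9}{-2} = 9 \left(- \frac{1}{2}\right) = - \frac{9}{2}$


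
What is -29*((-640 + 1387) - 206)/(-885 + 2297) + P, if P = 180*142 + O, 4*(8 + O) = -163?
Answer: 9001549/353 ≈ 25500.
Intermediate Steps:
O = -195/4 (O = -8 + (¼)*(-163) = -8 - 163/4 = -195/4 ≈ -48.750)
P = 102045/4 (P = 180*142 - 195/4 = 25560 - 195/4 = 102045/4 ≈ 25511.)
-29*((-640 + 1387) - 206)/(-885 + 2297) + P = -29*((-640 + 1387) - 206)/(-885 + 2297) + 102045/4 = -29*(747 - 206)/1412 + 102045/4 = -15689/1412 + 102045/4 = 9001549/353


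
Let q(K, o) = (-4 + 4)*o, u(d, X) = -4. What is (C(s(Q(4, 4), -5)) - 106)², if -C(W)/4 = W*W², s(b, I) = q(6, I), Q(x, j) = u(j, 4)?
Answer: 11236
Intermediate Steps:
q(K, o) = 0 (q(K, o) = 0*o = 0)
Q(x, j) = -4
s(b, I) = 0
C(W) = -4*W³ (C(W) = -4*W*W² = -4*W³)
(C(s(Q(4, 4), -5)) - 106)² = (-4*0³ - 106)² = (-4*0 - 106)² = (0 - 106)² = (-106)² = 11236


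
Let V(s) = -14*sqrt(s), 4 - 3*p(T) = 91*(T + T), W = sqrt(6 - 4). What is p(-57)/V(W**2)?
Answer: -5189*sqrt(2)/42 ≈ -174.72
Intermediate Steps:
W = sqrt(2) ≈ 1.4142
p(T) = 4/3 - 182*T/3 (p(T) = 4/3 - 91*(T + T)/3 = 4/3 - 91*2*T/3 = 4/3 - 182*T/3)
p(-57)/V(W**2) = (4/3 - 182/3*(-57))/((-14*sqrt(2))) = (4/3 + 3458)/((-14*sqrt(2))) = 10378*(-sqrt(2)/28)/3 = -5189*sqrt(2)/42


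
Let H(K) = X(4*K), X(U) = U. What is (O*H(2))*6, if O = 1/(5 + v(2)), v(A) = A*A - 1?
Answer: 6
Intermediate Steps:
v(A) = -1 + A² (v(A) = A² - 1 = -1 + A²)
O = ⅛ (O = 1/(5 + (-1 + 2²)) = 1/(5 + (-1 + 4)) = 1/(5 + 3) = 1/8 = ⅛ ≈ 0.12500)
H(K) = 4*K
(O*H(2))*6 = ((4*2)/8)*6 = ((⅛)*8)*6 = 1*6 = 6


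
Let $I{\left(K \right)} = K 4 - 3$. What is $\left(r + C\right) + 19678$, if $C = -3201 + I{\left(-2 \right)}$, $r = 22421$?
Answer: $38887$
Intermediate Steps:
$I{\left(K \right)} = -3 + 4 K$ ($I{\left(K \right)} = 4 K - 3 = -3 + 4 K$)
$C = -3212$ ($C = -3201 + \left(-3 + 4 \left(-2\right)\right) = -3201 - 11 = -3212$)
$\left(r + C\right) + 19678 = \left(22421 - 3212\right) + 19678 = 19209 + 19678 = 38887$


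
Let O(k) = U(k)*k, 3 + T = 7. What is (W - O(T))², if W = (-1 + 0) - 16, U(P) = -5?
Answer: 9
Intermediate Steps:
T = 4 (T = -3 + 7 = 4)
O(k) = -5*k
W = -17 (W = -1 - 16 = -17)
(W - O(T))² = (-17 - (-5)*4)² = (-17 - 1*(-20))² = (-17 + 20)² = 3² = 9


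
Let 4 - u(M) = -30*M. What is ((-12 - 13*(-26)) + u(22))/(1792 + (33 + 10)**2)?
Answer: 90/331 ≈ 0.27190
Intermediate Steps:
u(M) = 4 + 30*M (u(M) = 4 - (-30)*M = 4 + 30*M)
((-12 - 13*(-26)) + u(22))/(1792 + (33 + 10)**2) = ((-12 - 13*(-26)) + (4 + 30*22))/(1792 + (33 + 10)**2) = ((-12 + 338) + (4 + 660))/(1792 + 43**2) = (326 + 664)/(1792 + 1849) = 990/3641 = 990*(1/3641) = 90/331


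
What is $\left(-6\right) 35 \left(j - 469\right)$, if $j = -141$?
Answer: $128100$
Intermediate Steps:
$\left(-6\right) 35 \left(j - 469\right) = \left(-6\right) 35 \left(-141 - 469\right) = \left(-210\right) \left(-610\right) = 128100$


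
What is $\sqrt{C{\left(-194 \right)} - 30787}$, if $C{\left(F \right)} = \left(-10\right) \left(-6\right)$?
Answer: $i \sqrt{30727} \approx 175.29 i$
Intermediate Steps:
$C{\left(F \right)} = 60$
$\sqrt{C{\left(-194 \right)} - 30787} = \sqrt{60 - 30787} = \sqrt{-30727} = i \sqrt{30727}$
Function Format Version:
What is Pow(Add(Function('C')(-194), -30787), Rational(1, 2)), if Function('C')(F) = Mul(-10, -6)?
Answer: Mul(I, Pow(30727, Rational(1, 2))) ≈ Mul(175.29, I)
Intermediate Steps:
Function('C')(F) = 60
Pow(Add(Function('C')(-194), -30787), Rational(1, 2)) = Pow(Add(60, -30787), Rational(1, 2)) = Pow(-30727, Rational(1, 2)) = Mul(I, Pow(30727, Rational(1, 2)))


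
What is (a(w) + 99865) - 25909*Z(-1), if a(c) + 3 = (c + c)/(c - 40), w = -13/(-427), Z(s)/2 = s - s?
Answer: 1704344728/17067 ≈ 99862.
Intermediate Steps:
Z(s) = 0 (Z(s) = 2*(s - s) = 2*0 = 0)
w = 13/427 (w = -13*(-1/427) = 13/427 ≈ 0.030445)
a(c) = -3 + 2*c/(-40 + c) (a(c) = -3 + (c + c)/(c - 40) = -3 + (2*c)/(-40 + c) = -3 + 2*c/(-40 + c))
(a(w) + 99865) - 25909*Z(-1) = ((120 - 1*13/427)/(-40 + 13/427) + 99865) - 25909*0 = ((120 - 13/427)/(-17067/427) + 99865) + 0 = (-427/17067*51227/427 + 99865) + 0 = (-51227/17067 + 99865) + 0 = 1704344728/17067 + 0 = 1704344728/17067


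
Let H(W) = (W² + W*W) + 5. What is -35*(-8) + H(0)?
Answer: 285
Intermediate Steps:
H(W) = 5 + 2*W² (H(W) = (W² + W²) + 5 = 2*W² + 5 = 5 + 2*W²)
-35*(-8) + H(0) = -35*(-8) + (5 + 2*0²) = 280 + (5 + 2*0) = 280 + (5 + 0) = 280 + 5 = 285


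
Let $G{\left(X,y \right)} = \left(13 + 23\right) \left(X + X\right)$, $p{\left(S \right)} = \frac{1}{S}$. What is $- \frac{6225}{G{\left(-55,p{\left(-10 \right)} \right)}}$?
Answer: $\frac{415}{264} \approx 1.572$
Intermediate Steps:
$G{\left(X,y \right)} = 72 X$ ($G{\left(X,y \right)} = 36 \cdot 2 X = 72 X$)
$- \frac{6225}{G{\left(-55,p{\left(-10 \right)} \right)}} = - \frac{6225}{72 \left(-55\right)} = - \frac{6225}{-3960} = \left(-6225\right) \left(- \frac{1}{3960}\right) = \frac{415}{264}$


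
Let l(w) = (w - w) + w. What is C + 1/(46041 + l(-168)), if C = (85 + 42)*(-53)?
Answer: -308771162/45873 ≈ -6731.0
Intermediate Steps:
l(w) = w (l(w) = 0 + w = w)
C = -6731 (C = 127*(-53) = -6731)
C + 1/(46041 + l(-168)) = -6731 + 1/(46041 - 168) = -6731 + 1/45873 = -308771162/45873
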